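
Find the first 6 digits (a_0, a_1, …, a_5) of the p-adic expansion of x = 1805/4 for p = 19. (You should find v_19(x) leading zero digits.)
(a_0, …, a_5) = (0, 0, 6, 14, 4, 14)

v_19(1805/4) = 2, so a_0 = ... = a_1 = 0. Factor out: x = 19^2 · u with u = 5/4 a unit in ℤ_19. Expand u iteratively via a_{v+i} = u_i mod 19, u_{i+1} = (u_i − a_{v+i})/19:
  u_0 = 5/4;  a_2 = 6;  u_1 = (u_0 − 6)/19 = -1/4
  u_1 = -1/4;  a_3 = 14;  u_2 = (u_1 − 14)/19 = -3/4
  u_2 = -3/4;  a_4 = 4;  u_3 = (u_2 − 4)/19 = -1/4
  u_3 = -1/4;  a_5 = 14;  u_4 = (u_3 − 14)/19 = -3/4
Digits: (0, 0, 6, 14, 4, 14).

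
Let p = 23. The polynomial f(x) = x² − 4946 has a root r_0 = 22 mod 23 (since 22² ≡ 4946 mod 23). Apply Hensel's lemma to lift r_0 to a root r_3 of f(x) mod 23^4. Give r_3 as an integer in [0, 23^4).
r_3 = 251182 (mod 279841)

Hensel's recurrence: r_{i+1} = r_i − f(r_i)·(f′(r_i))^{-1} mod 23^{i+2}, with f′(x) = 2x. Iterate:
  r_0 = 22 (mod 23)
  r_1 = 436 (mod 529)
  r_2 = 7842 (mod 12167)
  r_3 = 251182 (mod 279841)
Final: r_3 = 251182, and one checks f(r_3) ≡ 0 mod 23^4.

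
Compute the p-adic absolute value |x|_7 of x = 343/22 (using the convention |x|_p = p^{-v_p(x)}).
|343/22|_7 = 1/343

Step 1 — compute v_7(x) by factoring powers of 7 out of the numerator and denominator: v_7(343/22) = 3. Step 2 — apply |x|_p = p^{-v_p(x)} = 7^{-3} = 1/343.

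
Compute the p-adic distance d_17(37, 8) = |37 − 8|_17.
d_17(37, 8) = 1

Step 1 — x − y = 37 − 8 = 29. Step 2 — v_17(29) = 0 (factor: 29 = (17^0 · 29); the sign does not affect v_p). Step 3 — |x − y|_17 = 17^{0} = 1.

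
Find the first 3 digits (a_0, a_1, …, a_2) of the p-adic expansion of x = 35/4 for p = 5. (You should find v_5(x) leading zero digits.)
(a_0, …, a_2) = (0, 3, 1)

v_5(35/4) = 1, so a_0 = ... = a_0 = 0. Factor out: x = 5^1 · u with u = 7/4 a unit in ℤ_5. Expand u iteratively via a_{v+i} = u_i mod 5, u_{i+1} = (u_i − a_{v+i})/5:
  u_0 = 7/4;  a_1 = 3;  u_1 = (u_0 − 3)/5 = -1/4
  u_1 = -1/4;  a_2 = 1;  u_2 = (u_1 − 1)/5 = -1/4
Digits: (0, 3, 1).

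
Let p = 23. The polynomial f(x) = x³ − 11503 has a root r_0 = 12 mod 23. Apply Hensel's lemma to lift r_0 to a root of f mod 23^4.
r_3 = 18688 (mod 279841)

Hensel: r_{i+1} = r_i − f(r_i)/f′(r_i) mod 23^{i+2}, where f′(x) = 3x². Iterate:
  r_0 = 12 (mod 23)
  r_1 = 173 (mod 529)
  r_2 = 6521 (mod 12167)
  r_3 = 18688 (mod 279841)
Final: r = 18688 with f(r) ≡ 0 mod 23^4.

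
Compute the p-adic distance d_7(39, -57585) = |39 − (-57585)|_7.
d_7(39, -57585) = 1/2401

Step 1 — x − y = 39 − (-57585) = 57624. Step 2 — v_7(57624) = 4 (factor: 57624 = (7^4 · 24); the sign does not affect v_p). Step 3 — |x − y|_7 = 7^{-4} = 1/2401.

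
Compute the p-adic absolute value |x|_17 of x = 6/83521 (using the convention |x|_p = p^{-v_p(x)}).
|6/83521|_17 = 83521

Step 1 — compute v_17(x) by factoring powers of 17 out of the numerator and denominator: v_17(6/83521) = -4. Step 2 — apply |x|_p = p^{-v_p(x)} = 17^{4} = 83521.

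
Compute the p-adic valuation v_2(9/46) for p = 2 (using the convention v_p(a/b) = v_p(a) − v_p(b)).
v_2(9/46) = -1

Factor powers of 2 from the numerator and denominator of the reduced fraction: 9 = 2^0 · 9 and 46 = 2^1 · 23. Apply v_p(a/b) = v_p(a) − v_p(b): v_2(9/46) = 0 − 1 = -1.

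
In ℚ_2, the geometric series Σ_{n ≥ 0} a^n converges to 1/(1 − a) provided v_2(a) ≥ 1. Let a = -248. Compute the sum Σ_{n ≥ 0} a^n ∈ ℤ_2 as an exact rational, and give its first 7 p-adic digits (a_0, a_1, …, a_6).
Σ a^n = 1/(1 − a) = 1/249;  first 7 digits = (1, 0, 0, 1, 0, 0, 1)

v_2(a) = 3 ≥ 1, so the series converges in ℤ_2 to 1/(1 − a) = 1/(1 − (-248)) = 1/249. Expand this rational in ℤ_2: compute digits iteratively via d_i = x_i mod 2, x_{i+1} = (x_i − d_i)/2. The first 7 digits are (1, 0, 0, 1, 0, 0, 1).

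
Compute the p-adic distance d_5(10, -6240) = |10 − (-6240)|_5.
d_5(10, -6240) = 1/3125

Step 1 — x − y = 10 − (-6240) = 6250. Step 2 — v_5(6250) = 5 (factor: 6250 = (5^5 · 2); the sign does not affect v_p). Step 3 — |x − y|_5 = 5^{-5} = 1/3125.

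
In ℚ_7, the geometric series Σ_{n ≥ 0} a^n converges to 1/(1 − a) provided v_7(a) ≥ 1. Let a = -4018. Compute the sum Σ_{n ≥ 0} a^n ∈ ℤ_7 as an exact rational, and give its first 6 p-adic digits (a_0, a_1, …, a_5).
Σ a^n = 1/(1 − a) = 1/4019;  first 6 digits = (1, 0, 2, 2, 2, 1)

v_7(a) = 2 ≥ 1, so the series converges in ℤ_7 to 1/(1 − a) = 1/(1 − (-4018)) = 1/4019. Expand this rational in ℤ_7: compute digits iteratively via d_i = x_i mod 7, x_{i+1} = (x_i − d_i)/7. The first 6 digits are (1, 0, 2, 2, 2, 1).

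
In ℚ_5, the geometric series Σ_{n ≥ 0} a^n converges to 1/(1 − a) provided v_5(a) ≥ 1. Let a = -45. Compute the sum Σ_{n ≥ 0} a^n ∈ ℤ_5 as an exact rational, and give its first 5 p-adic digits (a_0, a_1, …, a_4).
Σ a^n = 1/(1 − a) = 1/46;  first 5 digits = (1, 1, 4, 1, 3)

v_5(a) = 1 ≥ 1, so the series converges in ℤ_5 to 1/(1 − a) = 1/(1 − (-45)) = 1/46. Expand this rational in ℤ_5: compute digits iteratively via d_i = x_i mod 5, x_{i+1} = (x_i − d_i)/5. The first 5 digits are (1, 1, 4, 1, 3).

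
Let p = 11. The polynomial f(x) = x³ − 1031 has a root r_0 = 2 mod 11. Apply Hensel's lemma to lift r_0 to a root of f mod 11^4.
r_3 = 8890 (mod 14641)

Hensel: r_{i+1} = r_i − f(r_i)/f′(r_i) mod 11^{i+2}, where f′(x) = 3x². Iterate:
  r_0 = 2 (mod 11)
  r_1 = 57 (mod 121)
  r_2 = 904 (mod 1331)
  r_3 = 8890 (mod 14641)
Final: r = 8890 with f(r) ≡ 0 mod 11^4.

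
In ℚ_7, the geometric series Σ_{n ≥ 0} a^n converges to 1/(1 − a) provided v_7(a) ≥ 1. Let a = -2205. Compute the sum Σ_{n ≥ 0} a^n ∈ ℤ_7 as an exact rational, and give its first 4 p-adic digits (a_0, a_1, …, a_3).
Σ a^n = 1/(1 − a) = 1/2206;  first 4 digits = (1, 0, 4, 0)

v_7(a) = 2 ≥ 1, so the series converges in ℤ_7 to 1/(1 − a) = 1/(1 − (-2205)) = 1/2206. Expand this rational in ℤ_7: compute digits iteratively via d_i = x_i mod 7, x_{i+1} = (x_i − d_i)/7. The first 4 digits are (1, 0, 4, 0).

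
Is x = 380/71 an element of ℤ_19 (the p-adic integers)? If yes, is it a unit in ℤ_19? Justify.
x ∈ ℤ_19 but not a unit; v_19(x) = 1 > 0

ℤ_19 = {x ∈ ℚ_19 : v_19(x) ≥ 0} and ℤ_19^× = {x ∈ ℤ_19 : v_19(x) = 0}. Here v_19(380/71) = v_19(num) − v_19(den) = 1; compare against these criteria.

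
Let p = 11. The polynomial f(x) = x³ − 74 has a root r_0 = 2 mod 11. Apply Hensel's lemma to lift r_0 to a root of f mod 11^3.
r_2 = 1157 (mod 1331)

Hensel: r_{i+1} = r_i − f(r_i)/f′(r_i) mod 11^{i+2}, where f′(x) = 3x². Iterate:
  r_0 = 2 (mod 11)
  r_1 = 68 (mod 121)
  r_2 = 1157 (mod 1331)
Final: r = 1157 with f(r) ≡ 0 mod 11^3.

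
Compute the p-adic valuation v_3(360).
v_3(360) = 2

v_3(n) is the largest exponent k such that 3^k divides n. Factor out: 360 = 3^2 · 40. (Sign doesn't affect v_p.) So v_3(360) = 2.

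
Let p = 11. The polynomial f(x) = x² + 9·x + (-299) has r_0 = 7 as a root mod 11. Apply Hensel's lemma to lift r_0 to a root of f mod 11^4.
r_3 = 6365 (mod 14641)

Hensel: r_{i+1} = r_i − f(r_i)·(f′(r_i))^{-1} mod 11^{i+2}, f′(x) = 2x + 9. Iterate:
  r_0 = 7 (mod 11)
  r_1 = 73 (mod 121)
  r_2 = 1041 (mod 1331)
  r_3 = 6365 (mod 14641)
Final: r = 6365 satisfies f(r) ≡ 0 mod 11^4.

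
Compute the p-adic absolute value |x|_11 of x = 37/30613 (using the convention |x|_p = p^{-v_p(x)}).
|37/30613|_11 = 1331

Step 1 — compute v_11(x) by factoring powers of 11 out of the numerator and denominator: v_11(37/30613) = -3. Step 2 — apply |x|_p = p^{-v_p(x)} = 11^{3} = 1331.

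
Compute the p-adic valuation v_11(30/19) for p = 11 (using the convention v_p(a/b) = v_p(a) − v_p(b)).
v_11(30/19) = 0

Factor powers of 11 from the numerator and denominator of the reduced fraction: 30 = 11^0 · 30 and 19 = 11^0 · 19. Apply v_p(a/b) = v_p(a) − v_p(b): v_11(30/19) = 0 − 0 = 0.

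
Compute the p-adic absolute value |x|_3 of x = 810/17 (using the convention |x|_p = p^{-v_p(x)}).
|810/17|_3 = 1/81

Step 1 — compute v_3(x) by factoring powers of 3 out of the numerator and denominator: v_3(810/17) = 4. Step 2 — apply |x|_p = p^{-v_p(x)} = 3^{-4} = 1/81.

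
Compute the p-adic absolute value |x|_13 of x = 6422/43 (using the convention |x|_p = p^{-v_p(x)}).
|6422/43|_13 = 1/169

Step 1 — compute v_13(x) by factoring powers of 13 out of the numerator and denominator: v_13(6422/43) = 2. Step 2 — apply |x|_p = p^{-v_p(x)} = 13^{-2} = 1/169.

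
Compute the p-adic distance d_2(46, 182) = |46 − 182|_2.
d_2(46, 182) = 1/8

Step 1 — x − y = 46 − 182 = -136. Step 2 — v_2(-136) = 3 (factor: -136 = −(2^3 · 17); the sign does not affect v_p). Step 3 — |x − y|_2 = 2^{-3} = 1/8.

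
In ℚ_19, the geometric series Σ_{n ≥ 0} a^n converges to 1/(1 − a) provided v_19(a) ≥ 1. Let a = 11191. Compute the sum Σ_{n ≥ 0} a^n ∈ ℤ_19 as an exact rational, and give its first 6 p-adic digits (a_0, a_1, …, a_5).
Σ a^n = 1/(1 − a) = -1/11190;  first 6 digits = (1, 0, 12, 1, 11, 12)

v_19(a) = 2 ≥ 1, so the series converges in ℤ_19 to 1/(1 − a) = 1/(1 − 11191) = -1/11190. Expand this rational in ℤ_19: compute digits iteratively via d_i = x_i mod 19, x_{i+1} = (x_i − d_i)/19. The first 6 digits are (1, 0, 12, 1, 11, 12).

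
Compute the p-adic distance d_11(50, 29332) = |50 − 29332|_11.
d_11(50, 29332) = 1/14641

Step 1 — x − y = 50 − 29332 = -29282. Step 2 — v_11(-29282) = 4 (factor: -29282 = −(11^4 · 2); the sign does not affect v_p). Step 3 — |x − y|_11 = 11^{-4} = 1/14641.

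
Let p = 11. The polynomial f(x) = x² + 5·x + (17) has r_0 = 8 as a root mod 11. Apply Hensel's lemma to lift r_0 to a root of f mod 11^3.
r_2 = 129 (mod 1331)

Hensel: r_{i+1} = r_i − f(r_i)·(f′(r_i))^{-1} mod 11^{i+2}, f′(x) = 2x + 5. Iterate:
  r_0 = 8 (mod 11)
  r_1 = 8 (mod 121)
  r_2 = 129 (mod 1331)
Final: r = 129 satisfies f(r) ≡ 0 mod 11^3.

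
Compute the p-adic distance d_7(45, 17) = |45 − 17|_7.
d_7(45, 17) = 1/7

Step 1 — x − y = 45 − 17 = 28. Step 2 — v_7(28) = 1 (factor: 28 = (7^1 · 4); the sign does not affect v_p). Step 3 — |x − y|_7 = 7^{-1} = 1/7.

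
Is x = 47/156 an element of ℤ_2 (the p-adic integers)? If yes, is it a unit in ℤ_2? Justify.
x ∉ ℤ_2 (v_2(x) = -2 < 0)

ℤ_2 = {x ∈ ℚ_2 : v_2(x) ≥ 0} and ℤ_2^× = {x ∈ ℤ_2 : v_2(x) = 0}. Here v_2(47/156) = v_2(num) − v_2(den) = -2; compare against these criteria.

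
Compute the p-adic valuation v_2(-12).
v_2(-12) = 2

v_2(n) is the largest exponent k such that 2^k divides n. Factor out: -12 = -2^2 · 3. (Sign doesn't affect v_p.) So v_2(-12) = 2.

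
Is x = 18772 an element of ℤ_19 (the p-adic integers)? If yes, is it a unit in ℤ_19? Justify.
x ∈ ℤ_19 but not a unit; v_19(x) = 2 > 0

ℤ_19 = {x ∈ ℚ_19 : v_19(x) ≥ 0} and ℤ_19^× = {x ∈ ℤ_19 : v_19(x) = 0}. Here v_19(18772) = v_19(num) − v_19(den) = 2; compare against these criteria.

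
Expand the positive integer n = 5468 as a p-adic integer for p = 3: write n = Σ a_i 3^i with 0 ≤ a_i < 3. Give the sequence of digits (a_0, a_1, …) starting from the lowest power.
(a_0, a_1, …) = (2, 1, 1, 1, 1, 1, 1, 2)

Repeated division by 3 gives the digits low-to-high: 5468 = 2 + 1·3^1 + 1·3^2 + 1·3^3 + 1·3^4 + 1·3^5 + 1·3^6 + 2·3^7. Digit sequence: (2, 1, 1, 1, 1, 1, 1, 2).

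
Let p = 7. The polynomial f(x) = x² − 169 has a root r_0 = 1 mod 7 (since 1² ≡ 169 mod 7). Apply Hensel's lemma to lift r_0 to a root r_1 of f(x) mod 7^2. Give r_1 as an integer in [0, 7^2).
r_1 = 36 (mod 49)

Hensel's recurrence: r_{i+1} = r_i − f(r_i)·(f′(r_i))^{-1} mod 7^{i+2}, with f′(x) = 2x. Iterate:
  r_0 = 1 (mod 7)
  r_1 = 36 (mod 49)
Final: r_1 = 36, and one checks f(r_1) ≡ 0 mod 7^2.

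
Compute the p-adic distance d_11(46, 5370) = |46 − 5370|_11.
d_11(46, 5370) = 1/1331

Step 1 — x − y = 46 − 5370 = -5324. Step 2 — v_11(-5324) = 3 (factor: -5324 = −(11^3 · 4); the sign does not affect v_p). Step 3 — |x − y|_11 = 11^{-3} = 1/1331.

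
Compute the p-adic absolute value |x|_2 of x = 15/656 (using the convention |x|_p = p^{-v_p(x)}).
|15/656|_2 = 16

Step 1 — compute v_2(x) by factoring powers of 2 out of the numerator and denominator: v_2(15/656) = -4. Step 2 — apply |x|_p = p^{-v_p(x)} = 2^{4} = 16.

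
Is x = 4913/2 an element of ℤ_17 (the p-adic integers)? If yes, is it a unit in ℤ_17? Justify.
x ∈ ℤ_17 but not a unit; v_17(x) = 3 > 0

ℤ_17 = {x ∈ ℚ_17 : v_17(x) ≥ 0} and ℤ_17^× = {x ∈ ℤ_17 : v_17(x) = 0}. Here v_17(4913/2) = v_17(num) − v_17(den) = 3; compare against these criteria.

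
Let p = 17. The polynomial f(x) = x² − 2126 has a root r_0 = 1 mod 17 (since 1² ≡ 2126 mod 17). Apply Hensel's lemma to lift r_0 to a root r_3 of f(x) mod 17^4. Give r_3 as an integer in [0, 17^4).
r_3 = 14502 (mod 83521)

Hensel's recurrence: r_{i+1} = r_i − f(r_i)·(f′(r_i))^{-1} mod 17^{i+2}, with f′(x) = 2x. Iterate:
  r_0 = 1 (mod 17)
  r_1 = 52 (mod 289)
  r_2 = 4676 (mod 4913)
  r_3 = 14502 (mod 83521)
Final: r_3 = 14502, and one checks f(r_3) ≡ 0 mod 17^4.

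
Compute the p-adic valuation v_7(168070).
v_7(168070) = 5

v_7(n) is the largest exponent k such that 7^k divides n. Factor out: 168070 = 7^5 · 10. (Sign doesn't affect v_p.) So v_7(168070) = 5.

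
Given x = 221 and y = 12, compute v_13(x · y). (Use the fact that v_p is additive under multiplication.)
v_13(2652) = 1

v_p(x) = 1 (factor: 221 = 13^1 · 17); v_p(y) = 0 (factor: 12 = 13^0 · 12). Additivity: v_p(xy) = v_p(x) + v_p(y) = 1 + 0 = 1. (Direct check: xy = 2652 = 13^1 · (204).)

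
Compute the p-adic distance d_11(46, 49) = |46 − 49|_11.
d_11(46, 49) = 1

Step 1 — x − y = 46 − 49 = -3. Step 2 — v_11(-3) = 0 (factor: -3 = −(11^0 · 3); the sign does not affect v_p). Step 3 — |x − y|_11 = 11^{0} = 1.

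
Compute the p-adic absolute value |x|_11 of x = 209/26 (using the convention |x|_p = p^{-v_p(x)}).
|209/26|_11 = 1/11

Step 1 — compute v_11(x) by factoring powers of 11 out of the numerator and denominator: v_11(209/26) = 1. Step 2 — apply |x|_p = p^{-v_p(x)} = 11^{-1} = 1/11.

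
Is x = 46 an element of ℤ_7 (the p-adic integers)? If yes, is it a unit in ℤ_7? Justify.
x ∈ ℤ_7^× (unit); v_7(x) = 0

ℤ_7 = {x ∈ ℚ_7 : v_7(x) ≥ 0} and ℤ_7^× = {x ∈ ℤ_7 : v_7(x) = 0}. Here v_7(46) = v_7(num) − v_7(den) = 0; compare against these criteria.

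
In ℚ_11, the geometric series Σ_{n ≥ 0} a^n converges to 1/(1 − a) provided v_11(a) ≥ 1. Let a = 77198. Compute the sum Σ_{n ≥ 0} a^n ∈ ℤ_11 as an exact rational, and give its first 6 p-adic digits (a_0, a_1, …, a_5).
Σ a^n = 1/(1 − a) = -1/77197;  first 6 digits = (1, 0, 0, 3, 5, 0)

v_11(a) = 3 ≥ 1, so the series converges in ℤ_11 to 1/(1 − a) = 1/(1 − 77198) = -1/77197. Expand this rational in ℤ_11: compute digits iteratively via d_i = x_i mod 11, x_{i+1} = (x_i − d_i)/11. The first 6 digits are (1, 0, 0, 3, 5, 0).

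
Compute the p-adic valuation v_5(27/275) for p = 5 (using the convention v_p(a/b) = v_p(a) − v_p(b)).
v_5(27/275) = -2

Factor powers of 5 from the numerator and denominator of the reduced fraction: 27 = 5^0 · 27 and 275 = 5^2 · 11. Apply v_p(a/b) = v_p(a) − v_p(b): v_5(27/275) = 0 − 2 = -2.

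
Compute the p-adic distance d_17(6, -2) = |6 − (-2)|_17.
d_17(6, -2) = 1

Step 1 — x − y = 6 − (-2) = 8. Step 2 — v_17(8) = 0 (factor: 8 = (17^0 · 8); the sign does not affect v_p). Step 3 — |x − y|_17 = 17^{0} = 1.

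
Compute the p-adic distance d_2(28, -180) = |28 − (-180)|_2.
d_2(28, -180) = 1/16

Step 1 — x − y = 28 − (-180) = 208. Step 2 — v_2(208) = 4 (factor: 208 = (2^4 · 13); the sign does not affect v_p). Step 3 — |x − y|_2 = 2^{-4} = 1/16.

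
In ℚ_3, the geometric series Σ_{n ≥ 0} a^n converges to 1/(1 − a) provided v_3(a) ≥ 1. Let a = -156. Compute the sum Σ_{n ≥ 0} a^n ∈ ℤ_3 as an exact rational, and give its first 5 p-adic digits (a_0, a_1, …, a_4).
Σ a^n = 1/(1 − a) = 1/157;  first 5 digits = (1, 2, 1, 0, 2)

v_3(a) = 1 ≥ 1, so the series converges in ℤ_3 to 1/(1 − a) = 1/(1 − (-156)) = 1/157. Expand this rational in ℤ_3: compute digits iteratively via d_i = x_i mod 3, x_{i+1} = (x_i − d_i)/3. The first 5 digits are (1, 2, 1, 0, 2).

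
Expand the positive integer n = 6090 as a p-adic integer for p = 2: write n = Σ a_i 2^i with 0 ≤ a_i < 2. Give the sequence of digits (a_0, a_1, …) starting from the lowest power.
(a_0, a_1, …) = (0, 1, 0, 1, 0, 0, 1, 1, 1, 1, 1, 0, 1)

Repeated division by 2 gives the digits low-to-high: 6090 = 1·2^1 + 1·2^3 + 1·2^6 + 1·2^7 + 1·2^8 + 1·2^9 + 1·2^10 + 1·2^12. Digit sequence: (0, 1, 0, 1, 0, 0, 1, 1, 1, 1, 1, 0, 1).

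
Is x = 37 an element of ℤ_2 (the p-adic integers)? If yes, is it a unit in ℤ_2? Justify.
x ∈ ℤ_2^× (unit); v_2(x) = 0

ℤ_2 = {x ∈ ℚ_2 : v_2(x) ≥ 0} and ℤ_2^× = {x ∈ ℤ_2 : v_2(x) = 0}. Here v_2(37) = v_2(num) − v_2(den) = 0; compare against these criteria.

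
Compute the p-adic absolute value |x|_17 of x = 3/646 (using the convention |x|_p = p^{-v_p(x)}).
|3/646|_17 = 17

Step 1 — compute v_17(x) by factoring powers of 17 out of the numerator and denominator: v_17(3/646) = -1. Step 2 — apply |x|_p = p^{-v_p(x)} = 17^{1} = 17.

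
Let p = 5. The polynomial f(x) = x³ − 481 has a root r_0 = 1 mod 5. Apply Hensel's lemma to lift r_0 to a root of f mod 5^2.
r_1 = 11 (mod 25)

Hensel: r_{i+1} = r_i − f(r_i)/f′(r_i) mod 5^{i+2}, where f′(x) = 3x². Iterate:
  r_0 = 1 (mod 5)
  r_1 = 11 (mod 25)
Final: r = 11 with f(r) ≡ 0 mod 5^2.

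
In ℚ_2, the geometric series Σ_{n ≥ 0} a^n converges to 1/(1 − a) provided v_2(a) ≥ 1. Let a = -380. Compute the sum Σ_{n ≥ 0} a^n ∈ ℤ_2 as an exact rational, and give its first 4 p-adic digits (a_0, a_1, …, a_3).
Σ a^n = 1/(1 − a) = 1/381;  first 4 digits = (1, 0, 1, 0)

v_2(a) = 2 ≥ 1, so the series converges in ℤ_2 to 1/(1 − a) = 1/(1 − (-380)) = 1/381. Expand this rational in ℤ_2: compute digits iteratively via d_i = x_i mod 2, x_{i+1} = (x_i − d_i)/2. The first 4 digits are (1, 0, 1, 0).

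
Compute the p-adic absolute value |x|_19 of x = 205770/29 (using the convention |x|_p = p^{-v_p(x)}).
|205770/29|_19 = 1/6859

Step 1 — compute v_19(x) by factoring powers of 19 out of the numerator and denominator: v_19(205770/29) = 3. Step 2 — apply |x|_p = p^{-v_p(x)} = 19^{-3} = 1/6859.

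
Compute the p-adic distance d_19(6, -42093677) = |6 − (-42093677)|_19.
d_19(6, -42093677) = 1/2476099

Step 1 — x − y = 6 − (-42093677) = 42093683. Step 2 — v_19(42093683) = 5 (factor: 42093683 = (19^5 · 17); the sign does not affect v_p). Step 3 — |x − y|_19 = 19^{-5} = 1/2476099.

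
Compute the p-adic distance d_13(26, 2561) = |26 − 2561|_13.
d_13(26, 2561) = 1/169

Step 1 — x − y = 26 − 2561 = -2535. Step 2 — v_13(-2535) = 2 (factor: -2535 = −(13^2 · 15); the sign does not affect v_p). Step 3 — |x − y|_13 = 13^{-2} = 1/169.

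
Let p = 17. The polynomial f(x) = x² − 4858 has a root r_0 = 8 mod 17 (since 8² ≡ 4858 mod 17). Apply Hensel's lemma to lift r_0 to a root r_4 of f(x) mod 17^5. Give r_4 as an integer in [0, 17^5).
r_4 = 964520 (mod 1419857)

Hensel's recurrence: r_{i+1} = r_i − f(r_i)·(f′(r_i))^{-1} mod 17^{i+2}, with f′(x) = 2x. Iterate:
  r_0 = 8 (mod 17)
  r_1 = 127 (mod 289)
  r_2 = 1572 (mod 4913)
  r_3 = 45789 (mod 83521)
  r_4 = 964520 (mod 1419857)
Final: r_4 = 964520, and one checks f(r_4) ≡ 0 mod 17^5.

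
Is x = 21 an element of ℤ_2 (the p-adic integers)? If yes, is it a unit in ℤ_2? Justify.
x ∈ ℤ_2^× (unit); v_2(x) = 0

ℤ_2 = {x ∈ ℚ_2 : v_2(x) ≥ 0} and ℤ_2^× = {x ∈ ℤ_2 : v_2(x) = 0}. Here v_2(21) = v_2(num) − v_2(den) = 0; compare against these criteria.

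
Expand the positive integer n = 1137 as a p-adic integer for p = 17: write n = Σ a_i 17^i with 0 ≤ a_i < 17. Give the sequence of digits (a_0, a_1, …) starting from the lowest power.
(a_0, a_1, …) = (15, 15, 3)

Repeated division by 17 gives the digits low-to-high: 1137 = 15 + 15·17^1 + 3·17^2. Digit sequence: (15, 15, 3).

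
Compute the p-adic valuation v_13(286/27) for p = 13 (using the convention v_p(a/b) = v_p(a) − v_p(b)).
v_13(286/27) = 1

Factor powers of 13 from the numerator and denominator of the reduced fraction: 286 = 13^1 · 22 and 27 = 13^0 · 27. Apply v_p(a/b) = v_p(a) − v_p(b): v_13(286/27) = 1 − 0 = 1.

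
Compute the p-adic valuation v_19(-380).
v_19(-380) = 1

v_19(n) is the largest exponent k such that 19^k divides n. Factor out: -380 = -19^1 · 20. (Sign doesn't affect v_p.) So v_19(-380) = 1.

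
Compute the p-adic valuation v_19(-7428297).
v_19(-7428297) = 5

v_19(n) is the largest exponent k such that 19^k divides n. Factor out: -7428297 = -19^5 · 3. (Sign doesn't affect v_p.) So v_19(-7428297) = 5.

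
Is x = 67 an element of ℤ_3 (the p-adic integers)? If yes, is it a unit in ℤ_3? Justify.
x ∈ ℤ_3^× (unit); v_3(x) = 0

ℤ_3 = {x ∈ ℚ_3 : v_3(x) ≥ 0} and ℤ_3^× = {x ∈ ℤ_3 : v_3(x) = 0}. Here v_3(67) = v_3(num) − v_3(den) = 0; compare against these criteria.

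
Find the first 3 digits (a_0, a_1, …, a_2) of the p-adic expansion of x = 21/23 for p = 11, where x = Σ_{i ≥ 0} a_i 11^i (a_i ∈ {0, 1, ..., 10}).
(a_0, …, a_2) = (10, 3, 3)

v_11(21/23) = 0 (numerator and denominator both coprime to 11), so x ∈ ℤ_11^×. Compute digits iteratively via a_i = x_i mod 11, x_{i+1} = (x_i − a_i)/11, with x_0 = x:
  x_0 = 21/23;  a_0 = 10;  x_1 = (x_0 − 10)/11 = -19/23
  x_1 = -19/23;  a_1 = 3;  x_2 = (x_1 − 3)/11 = -8/23
  x_2 = -8/23;  a_2 = 3;  x_3 = (x_2 − 3)/11 = -7/23
Digits: (10, 3, 3).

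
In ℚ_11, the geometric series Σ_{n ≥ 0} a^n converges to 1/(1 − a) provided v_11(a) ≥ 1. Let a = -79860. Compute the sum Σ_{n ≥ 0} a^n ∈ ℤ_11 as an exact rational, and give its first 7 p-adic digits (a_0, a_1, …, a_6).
Σ a^n = 1/(1 − a) = 1/79861;  first 7 digits = (1, 0, 0, 6, 5, 10, 2)

v_11(a) = 3 ≥ 1, so the series converges in ℤ_11 to 1/(1 − a) = 1/(1 − (-79860)) = 1/79861. Expand this rational in ℤ_11: compute digits iteratively via d_i = x_i mod 11, x_{i+1} = (x_i − d_i)/11. The first 7 digits are (1, 0, 0, 6, 5, 10, 2).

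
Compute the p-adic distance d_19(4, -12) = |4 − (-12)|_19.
d_19(4, -12) = 1

Step 1 — x − y = 4 − (-12) = 16. Step 2 — v_19(16) = 0 (factor: 16 = (19^0 · 16); the sign does not affect v_p). Step 3 — |x − y|_19 = 19^{0} = 1.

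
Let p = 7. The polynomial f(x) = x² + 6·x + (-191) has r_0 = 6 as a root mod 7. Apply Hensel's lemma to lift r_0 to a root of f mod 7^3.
r_2 = 48 (mod 343)

Hensel: r_{i+1} = r_i − f(r_i)·(f′(r_i))^{-1} mod 7^{i+2}, f′(x) = 2x + 6. Iterate:
  r_0 = 6 (mod 7)
  r_1 = 48 (mod 49)
  r_2 = 48 (mod 343)
Final: r = 48 satisfies f(r) ≡ 0 mod 7^3.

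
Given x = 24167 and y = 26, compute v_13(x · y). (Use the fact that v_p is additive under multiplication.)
v_13(628342) = 4

v_p(x) = 3 (factor: 24167 = 13^3 · 11); v_p(y) = 1 (factor: 26 = 13^1 · 2). Additivity: v_p(xy) = v_p(x) + v_p(y) = 3 + 1 = 4. (Direct check: xy = 628342 = 13^4 · (22).)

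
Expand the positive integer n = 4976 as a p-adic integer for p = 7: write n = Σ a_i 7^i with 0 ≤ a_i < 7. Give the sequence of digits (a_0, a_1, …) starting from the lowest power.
(a_0, a_1, …) = (6, 3, 3, 0, 2)

Repeated division by 7 gives the digits low-to-high: 4976 = 6 + 3·7^1 + 3·7^2 + 2·7^4. Digit sequence: (6, 3, 3, 0, 2).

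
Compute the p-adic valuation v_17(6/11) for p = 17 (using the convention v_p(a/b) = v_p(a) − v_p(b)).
v_17(6/11) = 0

Factor powers of 17 from the numerator and denominator of the reduced fraction: 6 = 17^0 · 6 and 11 = 17^0 · 11. Apply v_p(a/b) = v_p(a) − v_p(b): v_17(6/11) = 0 − 0 = 0.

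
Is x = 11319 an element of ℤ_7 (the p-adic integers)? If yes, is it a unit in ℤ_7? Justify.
x ∈ ℤ_7 but not a unit; v_7(x) = 3 > 0

ℤ_7 = {x ∈ ℚ_7 : v_7(x) ≥ 0} and ℤ_7^× = {x ∈ ℤ_7 : v_7(x) = 0}. Here v_7(11319) = v_7(num) − v_7(den) = 3; compare against these criteria.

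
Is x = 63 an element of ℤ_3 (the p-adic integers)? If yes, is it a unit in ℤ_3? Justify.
x ∈ ℤ_3 but not a unit; v_3(x) = 2 > 0

ℤ_3 = {x ∈ ℚ_3 : v_3(x) ≥ 0} and ℤ_3^× = {x ∈ ℤ_3 : v_3(x) = 0}. Here v_3(63) = v_3(num) − v_3(den) = 2; compare against these criteria.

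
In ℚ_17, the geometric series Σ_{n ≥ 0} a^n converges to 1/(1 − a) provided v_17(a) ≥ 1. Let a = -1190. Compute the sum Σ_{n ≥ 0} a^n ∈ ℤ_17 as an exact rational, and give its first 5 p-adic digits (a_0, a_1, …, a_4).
Σ a^n = 1/(1 − a) = 1/1191;  first 5 digits = (1, 15, 16, 7, 1)

v_17(a) = 1 ≥ 1, so the series converges in ℤ_17 to 1/(1 − a) = 1/(1 − (-1190)) = 1/1191. Expand this rational in ℤ_17: compute digits iteratively via d_i = x_i mod 17, x_{i+1} = (x_i − d_i)/17. The first 5 digits are (1, 15, 16, 7, 1).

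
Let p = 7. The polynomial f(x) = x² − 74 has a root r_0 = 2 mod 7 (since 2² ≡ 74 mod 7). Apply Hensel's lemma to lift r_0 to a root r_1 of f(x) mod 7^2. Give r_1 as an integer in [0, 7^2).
r_1 = 44 (mod 49)

Hensel's recurrence: r_{i+1} = r_i − f(r_i)·(f′(r_i))^{-1} mod 7^{i+2}, with f′(x) = 2x. Iterate:
  r_0 = 2 (mod 7)
  r_1 = 44 (mod 49)
Final: r_1 = 44, and one checks f(r_1) ≡ 0 mod 7^2.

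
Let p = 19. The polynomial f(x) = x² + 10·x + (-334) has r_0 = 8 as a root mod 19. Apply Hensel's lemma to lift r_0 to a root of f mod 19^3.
r_2 = 1376 (mod 6859)

Hensel: r_{i+1} = r_i − f(r_i)·(f′(r_i))^{-1} mod 19^{i+2}, f′(x) = 2x + 10. Iterate:
  r_0 = 8 (mod 19)
  r_1 = 293 (mod 361)
  r_2 = 1376 (mod 6859)
Final: r = 1376 satisfies f(r) ≡ 0 mod 19^3.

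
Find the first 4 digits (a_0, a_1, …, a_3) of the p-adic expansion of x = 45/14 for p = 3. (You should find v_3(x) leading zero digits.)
(a_0, …, a_3) = (0, 0, 1, 0)

v_3(45/14) = 2, so a_0 = ... = a_1 = 0. Factor out: x = 3^2 · u with u = 5/14 a unit in ℤ_3. Expand u iteratively via a_{v+i} = u_i mod 3, u_{i+1} = (u_i − a_{v+i})/3:
  u_0 = 5/14;  a_2 = 1;  u_1 = (u_0 − 1)/3 = -3/14
  u_1 = -3/14;  a_3 = 0;  u_2 = (u_1 − 0)/3 = -1/14
Digits: (0, 0, 1, 0).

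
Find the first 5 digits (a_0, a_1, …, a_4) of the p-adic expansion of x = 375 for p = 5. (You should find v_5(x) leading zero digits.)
(a_0, …, a_4) = (0, 0, 0, 3, 0)

v_5(375) = 3, so a_0 = ... = a_2 = 0. Factor out: x = 5^3 · u with u = 3 a unit in ℤ_5. Expand u iteratively via a_{v+i} = u_i mod 5, u_{i+1} = (u_i − a_{v+i})/5:
  u_0 = 3;  a_3 = 3;  u_1 = (u_0 − 3)/5 = 0
  u_1 = 0;  a_4 = 0;  u_2 = (u_1 − 0)/5 = 0
Digits: (0, 0, 0, 3, 0).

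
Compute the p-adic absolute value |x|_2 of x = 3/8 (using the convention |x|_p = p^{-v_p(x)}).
|3/8|_2 = 8

Step 1 — compute v_2(x) by factoring powers of 2 out of the numerator and denominator: v_2(3/8) = -3. Step 2 — apply |x|_p = p^{-v_p(x)} = 2^{3} = 8.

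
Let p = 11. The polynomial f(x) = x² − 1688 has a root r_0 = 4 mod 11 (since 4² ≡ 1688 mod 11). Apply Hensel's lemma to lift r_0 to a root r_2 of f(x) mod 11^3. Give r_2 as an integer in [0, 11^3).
r_2 = 576 (mod 1331)

Hensel's recurrence: r_{i+1} = r_i − f(r_i)·(f′(r_i))^{-1} mod 11^{i+2}, with f′(x) = 2x. Iterate:
  r_0 = 4 (mod 11)
  r_1 = 92 (mod 121)
  r_2 = 576 (mod 1331)
Final: r_2 = 576, and one checks f(r_2) ≡ 0 mod 11^3.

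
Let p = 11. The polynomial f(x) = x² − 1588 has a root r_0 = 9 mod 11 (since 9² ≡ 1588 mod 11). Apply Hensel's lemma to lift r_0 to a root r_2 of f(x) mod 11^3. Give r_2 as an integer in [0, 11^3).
r_2 = 207 (mod 1331)

Hensel's recurrence: r_{i+1} = r_i − f(r_i)·(f′(r_i))^{-1} mod 11^{i+2}, with f′(x) = 2x. Iterate:
  r_0 = 9 (mod 11)
  r_1 = 86 (mod 121)
  r_2 = 207 (mod 1331)
Final: r_2 = 207, and one checks f(r_2) ≡ 0 mod 11^3.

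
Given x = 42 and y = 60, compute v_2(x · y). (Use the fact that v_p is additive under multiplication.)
v_2(2520) = 3

v_p(x) = 1 (factor: 42 = 2^1 · 21); v_p(y) = 2 (factor: 60 = 2^2 · 15). Additivity: v_p(xy) = v_p(x) + v_p(y) = 1 + 2 = 3. (Direct check: xy = 2520 = 2^3 · (315).)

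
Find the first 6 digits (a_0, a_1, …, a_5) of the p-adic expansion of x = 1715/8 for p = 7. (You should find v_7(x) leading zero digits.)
(a_0, …, a_5) = (0, 0, 0, 5, 2, 4)

v_7(1715/8) = 3, so a_0 = ... = a_2 = 0. Factor out: x = 7^3 · u with u = 5/8 a unit in ℤ_7. Expand u iteratively via a_{v+i} = u_i mod 7, u_{i+1} = (u_i − a_{v+i})/7:
  u_0 = 5/8;  a_3 = 5;  u_1 = (u_0 − 5)/7 = -5/8
  u_1 = -5/8;  a_4 = 2;  u_2 = (u_1 − 2)/7 = -3/8
  u_2 = -3/8;  a_5 = 4;  u_3 = (u_2 − 4)/7 = -5/8
Digits: (0, 0, 0, 5, 2, 4).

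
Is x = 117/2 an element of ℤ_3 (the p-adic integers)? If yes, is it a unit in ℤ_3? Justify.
x ∈ ℤ_3 but not a unit; v_3(x) = 2 > 0

ℤ_3 = {x ∈ ℚ_3 : v_3(x) ≥ 0} and ℤ_3^× = {x ∈ ℤ_3 : v_3(x) = 0}. Here v_3(117/2) = v_3(num) − v_3(den) = 2; compare against these criteria.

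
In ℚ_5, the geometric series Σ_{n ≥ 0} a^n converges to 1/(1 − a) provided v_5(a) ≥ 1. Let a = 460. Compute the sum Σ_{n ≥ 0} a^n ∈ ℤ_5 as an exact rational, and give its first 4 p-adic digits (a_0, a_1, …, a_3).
Σ a^n = 1/(1 − a) = -1/459;  first 4 digits = (1, 2, 2, 4)

v_5(a) = 1 ≥ 1, so the series converges in ℤ_5 to 1/(1 − a) = 1/(1 − 460) = -1/459. Expand this rational in ℤ_5: compute digits iteratively via d_i = x_i mod 5, x_{i+1} = (x_i − d_i)/5. The first 4 digits are (1, 2, 2, 4).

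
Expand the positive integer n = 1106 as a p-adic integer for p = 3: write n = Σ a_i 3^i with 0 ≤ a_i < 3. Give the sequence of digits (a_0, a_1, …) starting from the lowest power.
(a_0, a_1, …) = (2, 2, 2, 1, 1, 1, 1)

Repeated division by 3 gives the digits low-to-high: 1106 = 2 + 2·3^1 + 2·3^2 + 1·3^3 + 1·3^4 + 1·3^5 + 1·3^6. Digit sequence: (2, 2, 2, 1, 1, 1, 1).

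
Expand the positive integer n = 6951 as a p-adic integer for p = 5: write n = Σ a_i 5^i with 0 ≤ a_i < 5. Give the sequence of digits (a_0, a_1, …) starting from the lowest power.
(a_0, a_1, …) = (1, 0, 3, 0, 1, 2)

Repeated division by 5 gives the digits low-to-high: 6951 = 1 + 3·5^2 + 1·5^4 + 2·5^5. Digit sequence: (1, 0, 3, 0, 1, 2).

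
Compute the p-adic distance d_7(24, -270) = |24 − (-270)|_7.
d_7(24, -270) = 1/49

Step 1 — x − y = 24 − (-270) = 294. Step 2 — v_7(294) = 2 (factor: 294 = (7^2 · 6); the sign does not affect v_p). Step 3 — |x − y|_7 = 7^{-2} = 1/49.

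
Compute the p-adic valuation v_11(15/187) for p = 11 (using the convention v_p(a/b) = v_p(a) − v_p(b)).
v_11(15/187) = -1

Factor powers of 11 from the numerator and denominator of the reduced fraction: 15 = 11^0 · 15 and 187 = 11^1 · 17. Apply v_p(a/b) = v_p(a) − v_p(b): v_11(15/187) = 0 − 1 = -1.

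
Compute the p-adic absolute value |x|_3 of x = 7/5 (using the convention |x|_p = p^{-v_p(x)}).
|7/5|_3 = 1

Step 1 — compute v_3(x) by factoring powers of 3 out of the numerator and denominator: v_3(7/5) = 0. Step 2 — apply |x|_p = p^{-v_p(x)} = 3^{0} = 1.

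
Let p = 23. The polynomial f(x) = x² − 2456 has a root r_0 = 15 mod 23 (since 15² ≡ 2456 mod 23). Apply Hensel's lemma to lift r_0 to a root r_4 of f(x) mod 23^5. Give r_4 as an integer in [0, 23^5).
r_4 = 1698726 (mod 6436343)

Hensel's recurrence: r_{i+1} = r_i − f(r_i)·(f′(r_i))^{-1} mod 23^{i+2}, with f′(x) = 2x. Iterate:
  r_0 = 15 (mod 23)
  r_1 = 107 (mod 529)
  r_2 = 7513 (mod 12167)
  r_3 = 19680 (mod 279841)
  r_4 = 1698726 (mod 6436343)
Final: r_4 = 1698726, and one checks f(r_4) ≡ 0 mod 23^5.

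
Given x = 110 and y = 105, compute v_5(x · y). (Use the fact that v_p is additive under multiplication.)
v_5(11550) = 2

v_p(x) = 1 (factor: 110 = 5^1 · 22); v_p(y) = 1 (factor: 105 = 5^1 · 21). Additivity: v_p(xy) = v_p(x) + v_p(y) = 1 + 1 = 2. (Direct check: xy = 11550 = 5^2 · (462).)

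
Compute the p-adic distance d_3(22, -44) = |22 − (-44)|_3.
d_3(22, -44) = 1/3

Step 1 — x − y = 22 − (-44) = 66. Step 2 — v_3(66) = 1 (factor: 66 = (3^1 · 22); the sign does not affect v_p). Step 3 — |x − y|_3 = 3^{-1} = 1/3.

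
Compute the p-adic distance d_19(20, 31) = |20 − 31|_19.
d_19(20, 31) = 1

Step 1 — x − y = 20 − 31 = -11. Step 2 — v_19(-11) = 0 (factor: -11 = −(19^0 · 11); the sign does not affect v_p). Step 3 — |x − y|_19 = 19^{0} = 1.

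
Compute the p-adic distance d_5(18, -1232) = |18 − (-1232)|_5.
d_5(18, -1232) = 1/625

Step 1 — x − y = 18 − (-1232) = 1250. Step 2 — v_5(1250) = 4 (factor: 1250 = (5^4 · 2); the sign does not affect v_p). Step 3 — |x − y|_5 = 5^{-4} = 1/625.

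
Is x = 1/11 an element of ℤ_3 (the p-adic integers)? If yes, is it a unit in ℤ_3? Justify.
x ∈ ℤ_3^× (unit); v_3(x) = 0

ℤ_3 = {x ∈ ℚ_3 : v_3(x) ≥ 0} and ℤ_3^× = {x ∈ ℤ_3 : v_3(x) = 0}. Here v_3(1/11) = v_3(num) − v_3(den) = 0; compare against these criteria.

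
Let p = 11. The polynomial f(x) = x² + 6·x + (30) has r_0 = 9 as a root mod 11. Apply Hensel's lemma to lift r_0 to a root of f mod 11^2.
r_1 = 108 (mod 121)

Hensel: r_{i+1} = r_i − f(r_i)·(f′(r_i))^{-1} mod 11^{i+2}, f′(x) = 2x + 6. Iterate:
  r_0 = 9 (mod 11)
  r_1 = 108 (mod 121)
Final: r = 108 satisfies f(r) ≡ 0 mod 11^2.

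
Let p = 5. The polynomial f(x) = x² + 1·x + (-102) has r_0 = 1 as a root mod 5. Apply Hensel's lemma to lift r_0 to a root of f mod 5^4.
r_3 = 451 (mod 625)

Hensel: r_{i+1} = r_i − f(r_i)·(f′(r_i))^{-1} mod 5^{i+2}, f′(x) = 2x + 1. Iterate:
  r_0 = 1 (mod 5)
  r_1 = 1 (mod 25)
  r_2 = 76 (mod 125)
  r_3 = 451 (mod 625)
Final: r = 451 satisfies f(r) ≡ 0 mod 5^4.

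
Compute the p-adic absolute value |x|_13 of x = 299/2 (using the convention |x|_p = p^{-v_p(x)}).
|299/2|_13 = 1/13

Step 1 — compute v_13(x) by factoring powers of 13 out of the numerator and denominator: v_13(299/2) = 1. Step 2 — apply |x|_p = p^{-v_p(x)} = 13^{-1} = 1/13.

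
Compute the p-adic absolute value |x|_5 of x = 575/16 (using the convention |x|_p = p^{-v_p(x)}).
|575/16|_5 = 1/25

Step 1 — compute v_5(x) by factoring powers of 5 out of the numerator and denominator: v_5(575/16) = 2. Step 2 — apply |x|_p = p^{-v_p(x)} = 5^{-2} = 1/25.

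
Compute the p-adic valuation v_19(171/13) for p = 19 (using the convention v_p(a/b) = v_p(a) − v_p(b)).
v_19(171/13) = 1

Factor powers of 19 from the numerator and denominator of the reduced fraction: 171 = 19^1 · 9 and 13 = 19^0 · 13. Apply v_p(a/b) = v_p(a) − v_p(b): v_19(171/13) = 1 − 0 = 1.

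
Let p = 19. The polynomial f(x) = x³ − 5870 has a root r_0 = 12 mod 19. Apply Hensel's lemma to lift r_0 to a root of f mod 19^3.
r_2 = 3299 (mod 6859)

Hensel: r_{i+1} = r_i − f(r_i)/f′(r_i) mod 19^{i+2}, where f′(x) = 3x². Iterate:
  r_0 = 12 (mod 19)
  r_1 = 50 (mod 361)
  r_2 = 3299 (mod 6859)
Final: r = 3299 with f(r) ≡ 0 mod 19^3.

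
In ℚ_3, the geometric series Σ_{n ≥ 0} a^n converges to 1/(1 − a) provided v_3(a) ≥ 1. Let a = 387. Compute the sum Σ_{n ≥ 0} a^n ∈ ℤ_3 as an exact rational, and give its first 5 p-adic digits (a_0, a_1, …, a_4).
Σ a^n = 1/(1 − a) = -1/386;  first 5 digits = (1, 0, 1, 2, 2)

v_3(a) = 2 ≥ 1, so the series converges in ℤ_3 to 1/(1 − a) = 1/(1 − 387) = -1/386. Expand this rational in ℤ_3: compute digits iteratively via d_i = x_i mod 3, x_{i+1} = (x_i − d_i)/3. The first 5 digits are (1, 0, 1, 2, 2).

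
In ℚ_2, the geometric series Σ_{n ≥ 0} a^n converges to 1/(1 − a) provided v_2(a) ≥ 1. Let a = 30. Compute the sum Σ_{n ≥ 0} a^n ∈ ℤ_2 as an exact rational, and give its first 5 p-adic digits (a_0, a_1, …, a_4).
Σ a^n = 1/(1 − a) = -1/29;  first 5 digits = (1, 1, 0, 1, 0)

v_2(a) = 1 ≥ 1, so the series converges in ℤ_2 to 1/(1 − a) = 1/(1 − 30) = -1/29. Expand this rational in ℤ_2: compute digits iteratively via d_i = x_i mod 2, x_{i+1} = (x_i − d_i)/2. The first 5 digits are (1, 1, 0, 1, 0).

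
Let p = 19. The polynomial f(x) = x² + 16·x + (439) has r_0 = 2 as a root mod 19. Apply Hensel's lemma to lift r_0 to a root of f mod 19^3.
r_2 = 2415 (mod 6859)

Hensel: r_{i+1} = r_i − f(r_i)·(f′(r_i))^{-1} mod 19^{i+2}, f′(x) = 2x + 16. Iterate:
  r_0 = 2 (mod 19)
  r_1 = 249 (mod 361)
  r_2 = 2415 (mod 6859)
Final: r = 2415 satisfies f(r) ≡ 0 mod 19^3.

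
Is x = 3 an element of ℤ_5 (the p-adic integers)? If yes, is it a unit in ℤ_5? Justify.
x ∈ ℤ_5^× (unit); v_5(x) = 0

ℤ_5 = {x ∈ ℚ_5 : v_5(x) ≥ 0} and ℤ_5^× = {x ∈ ℤ_5 : v_5(x) = 0}. Here v_5(3) = v_5(num) − v_5(den) = 0; compare against these criteria.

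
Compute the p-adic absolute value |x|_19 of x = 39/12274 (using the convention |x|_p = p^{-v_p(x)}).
|39/12274|_19 = 361

Step 1 — compute v_19(x) by factoring powers of 19 out of the numerator and denominator: v_19(39/12274) = -2. Step 2 — apply |x|_p = p^{-v_p(x)} = 19^{2} = 361.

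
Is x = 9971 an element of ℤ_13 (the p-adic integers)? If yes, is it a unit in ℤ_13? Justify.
x ∈ ℤ_13 but not a unit; v_13(x) = 2 > 0

ℤ_13 = {x ∈ ℚ_13 : v_13(x) ≥ 0} and ℤ_13^× = {x ∈ ℤ_13 : v_13(x) = 0}. Here v_13(9971) = v_13(num) − v_13(den) = 2; compare against these criteria.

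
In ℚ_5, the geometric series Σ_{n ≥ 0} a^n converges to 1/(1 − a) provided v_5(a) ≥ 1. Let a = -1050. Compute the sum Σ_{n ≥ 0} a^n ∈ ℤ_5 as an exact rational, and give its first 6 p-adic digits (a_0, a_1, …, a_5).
Σ a^n = 1/(1 − a) = 1/1051;  first 6 digits = (1, 0, 3, 1, 2, 2)

v_5(a) = 2 ≥ 1, so the series converges in ℤ_5 to 1/(1 − a) = 1/(1 − (-1050)) = 1/1051. Expand this rational in ℤ_5: compute digits iteratively via d_i = x_i mod 5, x_{i+1} = (x_i − d_i)/5. The first 6 digits are (1, 0, 3, 1, 2, 2).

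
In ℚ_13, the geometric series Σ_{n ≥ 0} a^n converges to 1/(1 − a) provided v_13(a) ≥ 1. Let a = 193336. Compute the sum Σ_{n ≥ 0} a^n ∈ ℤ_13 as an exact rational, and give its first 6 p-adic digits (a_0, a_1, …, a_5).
Σ a^n = 1/(1 − a) = -1/193335;  first 6 digits = (1, 0, 0, 10, 6, 0)

v_13(a) = 3 ≥ 1, so the series converges in ℤ_13 to 1/(1 − a) = 1/(1 − 193336) = -1/193335. Expand this rational in ℤ_13: compute digits iteratively via d_i = x_i mod 13, x_{i+1} = (x_i − d_i)/13. The first 6 digits are (1, 0, 0, 10, 6, 0).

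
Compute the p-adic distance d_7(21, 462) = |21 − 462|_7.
d_7(21, 462) = 1/49

Step 1 — x − y = 21 − 462 = -441. Step 2 — v_7(-441) = 2 (factor: -441 = −(7^2 · 9); the sign does not affect v_p). Step 3 — |x − y|_7 = 7^{-2} = 1/49.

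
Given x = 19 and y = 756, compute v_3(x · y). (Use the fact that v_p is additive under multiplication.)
v_3(14364) = 3

v_p(x) = 0 (factor: 19 = 3^0 · 19); v_p(y) = 3 (factor: 756 = 3^3 · 28). Additivity: v_p(xy) = v_p(x) + v_p(y) = 0 + 3 = 3. (Direct check: xy = 14364 = 3^3 · (532).)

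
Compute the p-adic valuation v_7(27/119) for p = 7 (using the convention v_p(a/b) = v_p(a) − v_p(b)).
v_7(27/119) = -1

Factor powers of 7 from the numerator and denominator of the reduced fraction: 27 = 7^0 · 27 and 119 = 7^1 · 17. Apply v_p(a/b) = v_p(a) − v_p(b): v_7(27/119) = 0 − 1 = -1.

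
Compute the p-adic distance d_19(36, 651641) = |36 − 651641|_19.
d_19(36, 651641) = 1/130321

Step 1 — x − y = 36 − 651641 = -651605. Step 2 — v_19(-651605) = 4 (factor: -651605 = −(19^4 · 5); the sign does not affect v_p). Step 3 — |x − y|_19 = 19^{-4} = 1/130321.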